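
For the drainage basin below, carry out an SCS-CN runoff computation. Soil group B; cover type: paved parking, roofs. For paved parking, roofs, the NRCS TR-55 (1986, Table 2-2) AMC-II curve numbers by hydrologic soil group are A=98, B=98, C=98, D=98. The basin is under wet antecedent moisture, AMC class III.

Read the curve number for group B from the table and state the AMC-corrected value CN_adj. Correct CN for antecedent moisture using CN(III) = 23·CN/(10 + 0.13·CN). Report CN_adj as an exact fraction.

NRCS table: paved parking, roofs, soil group B → CN(II) = 98
Adjust CN=98 to AMC III: 23·98/(10 + 0.13·98) → 2254 ÷ (1137/50) = 112700/1137 ≈ 99.120

CN_adj = 112700/1137 ≈ 99.120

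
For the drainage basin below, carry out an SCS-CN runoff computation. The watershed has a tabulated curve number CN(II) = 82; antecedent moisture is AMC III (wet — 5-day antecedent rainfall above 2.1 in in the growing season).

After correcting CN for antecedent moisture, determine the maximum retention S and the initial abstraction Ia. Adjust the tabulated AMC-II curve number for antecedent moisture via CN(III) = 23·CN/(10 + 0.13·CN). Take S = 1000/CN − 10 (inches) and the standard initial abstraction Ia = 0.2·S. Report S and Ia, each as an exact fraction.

S = 900/943 in ≈ 0.954 in; Ia = 180/943 in ≈ 0.191 in

Adjust CN=82 to AMC III: 23·82/(10 + 0.13·82) → 1886 ÷ (1033/50) = 94300/1033 ≈ 91.288
Retention S: 1000/CN − 10 with CN=91.288 → S = 900/943 ≈ 0.954 in
Ia = 0.2·(900/943) = 180/943 in ≈ 0.191 in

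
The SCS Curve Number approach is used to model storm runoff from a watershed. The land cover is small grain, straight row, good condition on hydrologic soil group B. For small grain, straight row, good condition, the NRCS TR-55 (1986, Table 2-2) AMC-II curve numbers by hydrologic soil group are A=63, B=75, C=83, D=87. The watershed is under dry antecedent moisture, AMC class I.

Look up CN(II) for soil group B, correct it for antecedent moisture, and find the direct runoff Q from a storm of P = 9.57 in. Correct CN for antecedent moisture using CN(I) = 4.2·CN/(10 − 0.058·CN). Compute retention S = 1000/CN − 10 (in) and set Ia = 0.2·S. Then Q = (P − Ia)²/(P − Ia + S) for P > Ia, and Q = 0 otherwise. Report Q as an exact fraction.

NRCS table: small grain, straight row, good condition, soil group B → CN(II) = 75
Adjust CN=75 to AMC I: 4.2·75/(10 − 0.058·75) → 315 ÷ (113/20) = 6300/113 ≈ 55.752
Max retention: S = 1000/(6300/113) − 10 = 500/63 in (≈ 7.937 in)
Ia = 0.2S: 0.2·7.937 = 1.587 in (exactly 100/63)
Since P=9.570 > Ia=1.587: effective rainfall P−Ia = 50291/6300 in
Runoff Q = (P−Ia)²/(P−Ia+S) = (7.983)²/(7.983+7.937) = 2529184681/631833300 ≈ 4.003 in

Q = 2529184681/631833300 in ≈ 4.003 in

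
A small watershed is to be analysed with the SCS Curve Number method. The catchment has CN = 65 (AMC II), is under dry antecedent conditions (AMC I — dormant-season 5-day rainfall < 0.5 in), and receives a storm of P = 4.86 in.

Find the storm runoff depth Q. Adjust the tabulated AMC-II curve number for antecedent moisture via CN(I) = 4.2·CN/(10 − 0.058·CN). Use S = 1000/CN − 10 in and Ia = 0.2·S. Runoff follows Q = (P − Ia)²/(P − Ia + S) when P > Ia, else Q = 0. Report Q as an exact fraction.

CN(I) from CN(II)=65: (4.2·65)/(10 − 0.058·65) = 3900/89 ≈ 43.820
Retention S: 1000/CN − 10 with CN=43.820 → S = 500/39 ≈ 12.821 in
Ia = 0.2·(500/39) = 100/39 in ≈ 2.564 in
Since P=4.860 > Ia=2.564: effective rainfall P−Ia = 4477/1950 in
Q = (4477/1950)²/((4477/1950) + 500/39) = (20043529/3802500)/(29477/1950) = 20043529/57480150 in ≈ 0.349 in

Q = 20043529/57480150 in ≈ 0.349 in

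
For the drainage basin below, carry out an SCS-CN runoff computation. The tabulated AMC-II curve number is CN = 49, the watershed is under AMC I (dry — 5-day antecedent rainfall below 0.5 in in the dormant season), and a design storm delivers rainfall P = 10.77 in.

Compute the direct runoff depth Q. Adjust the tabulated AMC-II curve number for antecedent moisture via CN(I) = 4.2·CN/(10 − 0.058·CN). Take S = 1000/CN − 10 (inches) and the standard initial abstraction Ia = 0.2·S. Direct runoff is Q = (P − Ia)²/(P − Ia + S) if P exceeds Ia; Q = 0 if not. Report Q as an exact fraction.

Q = 39764746921/35994797300 in ≈ 1.105 in

CN(I) from CN(II)=49: (4.2·49)/(10 − 0.058·49) = 34300/1193 ≈ 28.751
Retention S: 1000/CN − 10 with CN=28.751 → S = 8500/343 ≈ 24.781 in
Ia = 0.2S: 0.2·24.781 = 4.956 in (exactly 1700/343)
Since P=10.770 > Ia=4.956: effective rainfall P−Ia = 199411/34300 in
Runoff Q = (P−Ia)²/(P−Ia+S) = (5.814)²/(5.814+24.781) = 39764746921/35994797300 ≈ 1.105 in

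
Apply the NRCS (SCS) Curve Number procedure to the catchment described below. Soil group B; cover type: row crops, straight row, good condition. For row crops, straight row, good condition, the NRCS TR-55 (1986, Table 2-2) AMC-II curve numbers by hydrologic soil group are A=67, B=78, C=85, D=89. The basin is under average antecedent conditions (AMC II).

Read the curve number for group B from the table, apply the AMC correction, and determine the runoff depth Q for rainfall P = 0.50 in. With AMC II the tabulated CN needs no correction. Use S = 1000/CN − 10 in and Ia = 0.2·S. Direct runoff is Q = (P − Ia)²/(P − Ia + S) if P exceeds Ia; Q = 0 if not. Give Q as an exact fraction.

Q = 0 in ≈ 0.000 in

NRCS table: row crops, straight row, good condition, soil group B → CN(II) = 78
Average conditions: CN = 78 (no AMC adjustment).
S = 1000/78 − 10 = 110/39 in ≈ 2.821 in
Initial abstraction Ia = S/5 = (110/39)/5 = 22/39 ≈ 0.564 in
P = 0.500 ≤ Ia = 0.564 in: entire storm abstracted, Q = 0.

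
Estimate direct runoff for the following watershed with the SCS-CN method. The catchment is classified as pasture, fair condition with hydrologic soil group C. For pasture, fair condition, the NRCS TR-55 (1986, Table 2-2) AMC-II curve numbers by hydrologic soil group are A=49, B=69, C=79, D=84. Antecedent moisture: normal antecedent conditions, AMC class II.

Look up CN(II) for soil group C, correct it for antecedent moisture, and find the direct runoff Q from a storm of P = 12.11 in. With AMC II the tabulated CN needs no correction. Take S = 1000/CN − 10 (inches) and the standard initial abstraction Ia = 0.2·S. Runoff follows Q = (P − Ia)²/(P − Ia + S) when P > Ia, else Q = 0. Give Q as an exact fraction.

Q = 1195225423/126929300 in ≈ 9.416 in

NRCS table: pasture, fair condition, soil group C → CN(II) = 79
AMC II — tabulated CN = 79 applies directly.
Max retention: S = 1000/79 − 10 = 210/79 in (≈ 2.658 in)
Ia = 0.2·(210/79) = 42/79 in ≈ 0.532 in
Excess rainfall: 12.110 − 0.532 = 11.578 in; P > Ia so Q > 0
Q = (91469/7900)²/((91469/7900) + 210/79) = (8366577961/62410000)/(112469/7900) = 1195225423/126929300 in ≈ 9.416 in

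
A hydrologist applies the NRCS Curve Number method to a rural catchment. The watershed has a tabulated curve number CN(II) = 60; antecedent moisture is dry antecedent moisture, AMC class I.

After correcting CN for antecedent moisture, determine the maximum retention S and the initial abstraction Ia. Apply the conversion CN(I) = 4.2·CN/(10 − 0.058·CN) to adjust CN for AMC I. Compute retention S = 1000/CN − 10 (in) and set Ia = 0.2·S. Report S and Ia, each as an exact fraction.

CN(I) from CN(II)=60: (4.2·60)/(10 − 0.058·60) = 6300/163 ≈ 38.650
S = 1000/(6300/163) − 10 = 1000/63 in ≈ 15.873 in
Initial abstraction Ia = S/5 = (1000/63)/5 = 200/63 ≈ 3.175 in

S = 1000/63 in ≈ 15.873 in; Ia = 200/63 in ≈ 3.175 in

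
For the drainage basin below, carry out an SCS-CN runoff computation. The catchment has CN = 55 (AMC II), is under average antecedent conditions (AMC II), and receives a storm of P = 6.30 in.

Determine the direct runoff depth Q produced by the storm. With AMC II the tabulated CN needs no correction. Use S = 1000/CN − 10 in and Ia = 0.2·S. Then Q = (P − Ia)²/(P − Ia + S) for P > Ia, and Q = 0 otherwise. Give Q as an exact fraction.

Q = 29241/17270 in ≈ 1.693 in

Average conditions: CN = 55 (no AMC adjustment).
S = 1000/55 − 10 = 90/11 in ≈ 8.182 in
Initial abstraction Ia = S/5 = (90/11)/5 = 18/11 ≈ 1.636 in
Excess rainfall: 6.300 − 1.636 = 4.664 in; P > Ia so Q > 0
Runoff Q = (P−Ia)²/(P−Ia+S) = (4.664)²/(4.664+8.182) = 29241/17270 ≈ 1.693 in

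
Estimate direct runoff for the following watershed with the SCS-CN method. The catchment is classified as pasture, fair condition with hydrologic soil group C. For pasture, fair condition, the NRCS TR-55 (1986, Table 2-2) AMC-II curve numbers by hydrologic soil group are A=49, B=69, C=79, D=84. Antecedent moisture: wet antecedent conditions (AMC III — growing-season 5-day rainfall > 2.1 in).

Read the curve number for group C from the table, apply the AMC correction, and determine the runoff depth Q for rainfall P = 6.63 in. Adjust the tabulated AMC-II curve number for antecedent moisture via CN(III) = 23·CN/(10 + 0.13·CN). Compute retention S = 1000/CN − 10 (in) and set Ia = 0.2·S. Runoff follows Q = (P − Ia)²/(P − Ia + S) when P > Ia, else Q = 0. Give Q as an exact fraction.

Q = 150200428249/27712702300 in ≈ 5.420 in

NRCS table: pasture, fair condition, soil group C → CN(II) = 79
CN(III) from CN(II)=79: (23·79)/(10 + 0.13·79) = 181700/2027 ≈ 89.640
Max retention: S = 1000/(181700/2027) − 10 = 2100/1817 in (≈ 1.156 in)
Ia = 0.2S: 0.2·1.156 = 0.231 in (exactly 420/1817)
Excess rainfall: 6.630 − 0.231 = 6.399 in; P > Ia so Q > 0
Q = (1162671/181700)²/((1162671/181700) + 2100/1817) = (1351803854241/33014890000)/(1372671/181700) = 150200428249/27712702300 in ≈ 5.420 in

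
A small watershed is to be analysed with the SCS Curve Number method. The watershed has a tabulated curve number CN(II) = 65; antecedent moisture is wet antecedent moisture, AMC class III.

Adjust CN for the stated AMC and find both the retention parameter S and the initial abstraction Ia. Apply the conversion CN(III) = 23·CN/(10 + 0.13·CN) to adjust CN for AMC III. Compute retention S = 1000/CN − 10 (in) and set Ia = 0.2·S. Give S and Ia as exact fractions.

S = 700/299 in ≈ 2.341 in; Ia = 140/299 in ≈ 0.468 in

CN(III) from CN(II)=65: (23·65)/(10 + 0.13·65) = 29900/369 ≈ 81.030
Retention S: 1000/CN − 10 with CN=81.030 → S = 700/299 ≈ 2.341 in
Ia = 0.2S: 0.2·2.341 = 0.468 in (exactly 140/299)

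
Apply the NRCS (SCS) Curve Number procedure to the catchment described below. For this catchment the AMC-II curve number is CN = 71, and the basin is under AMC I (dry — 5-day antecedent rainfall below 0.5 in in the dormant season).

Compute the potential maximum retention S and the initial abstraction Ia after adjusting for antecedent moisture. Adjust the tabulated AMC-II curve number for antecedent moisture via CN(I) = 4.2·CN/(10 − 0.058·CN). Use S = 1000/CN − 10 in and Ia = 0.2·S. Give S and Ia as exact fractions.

CN(I) from CN(II)=71: (4.2·71)/(10 − 0.058·71) = 149100/2941 ≈ 50.697
S = 1000/(149100/2941) − 10 = 14500/1491 in ≈ 9.725 in
Ia = 0.2·(14500/1491) = 2900/1491 in ≈ 1.945 in

S = 14500/1491 in ≈ 9.725 in; Ia = 2900/1491 in ≈ 1.945 in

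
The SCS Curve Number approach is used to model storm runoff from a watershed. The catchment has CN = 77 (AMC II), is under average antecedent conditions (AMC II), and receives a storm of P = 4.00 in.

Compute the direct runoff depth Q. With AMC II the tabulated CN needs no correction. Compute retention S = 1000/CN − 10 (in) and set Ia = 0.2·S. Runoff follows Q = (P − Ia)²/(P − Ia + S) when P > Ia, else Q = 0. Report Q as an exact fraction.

Q = 17161/9471 in ≈ 1.812 in

AMC II — tabulated CN = 77 applies directly.
Retention S: 1000/CN − 10 with CN=77.000 → S = 230/77 ≈ 2.987 in
Ia = 0.2·(230/77) = 46/77 in ≈ 0.597 in
Since P=4.000 > Ia=0.597: effective rainfall P−Ia = 262/77 in
Q: (262/77)² ÷ (492/77) = 17161/9471 in (≈ 1.812 in)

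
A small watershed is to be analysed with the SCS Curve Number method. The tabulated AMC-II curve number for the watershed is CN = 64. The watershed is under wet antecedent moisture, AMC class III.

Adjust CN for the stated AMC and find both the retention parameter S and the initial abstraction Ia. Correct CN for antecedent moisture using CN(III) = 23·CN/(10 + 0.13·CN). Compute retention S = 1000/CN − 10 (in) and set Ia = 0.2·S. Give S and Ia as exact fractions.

Wet (AMC III): CN(III) = 23·64/(10 + 0.13·64) = 1472/(458/25) = 18400/229 ≈ 80.349
Retention S: 1000/CN − 10 with CN=80.349 → S = 225/92 ≈ 2.446 in
Ia = 0.2S: 0.2·2.446 = 0.489 in (exactly 45/92)

S = 225/92 in ≈ 2.446 in; Ia = 45/92 in ≈ 0.489 in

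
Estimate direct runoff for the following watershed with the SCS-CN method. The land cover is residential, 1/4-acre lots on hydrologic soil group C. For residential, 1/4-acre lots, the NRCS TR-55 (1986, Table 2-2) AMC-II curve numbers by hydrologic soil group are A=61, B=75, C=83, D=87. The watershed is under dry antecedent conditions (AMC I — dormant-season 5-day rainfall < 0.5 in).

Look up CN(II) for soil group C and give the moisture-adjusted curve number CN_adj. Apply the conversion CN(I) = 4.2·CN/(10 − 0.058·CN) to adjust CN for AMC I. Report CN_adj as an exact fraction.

CN_adj = 174300/2593 ≈ 67.219

NRCS table: residential, 1/4-acre lots, soil group C → CN(II) = 83
Adjust CN=83 to AMC I: 4.2·83/(10 − 0.058·83) → (1743/5) ÷ (2593/500) = 174300/2593 ≈ 67.219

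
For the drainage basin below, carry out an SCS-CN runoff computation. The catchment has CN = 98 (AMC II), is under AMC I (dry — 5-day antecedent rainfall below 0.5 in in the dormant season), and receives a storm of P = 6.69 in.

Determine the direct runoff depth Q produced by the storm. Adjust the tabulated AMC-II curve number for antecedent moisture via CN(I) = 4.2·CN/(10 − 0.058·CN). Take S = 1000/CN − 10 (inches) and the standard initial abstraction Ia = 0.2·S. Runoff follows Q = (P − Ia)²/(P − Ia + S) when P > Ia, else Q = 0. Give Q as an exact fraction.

CN(I) from CN(II)=98: (4.2·98)/(10 − 0.058·98) = 102900/1079 ≈ 95.366
Retention S: 1000/CN − 10 with CN=95.366 → S = 500/1029 ≈ 0.486 in
Ia = 0.2S: 0.2·0.486 = 0.097 in (exactly 100/1029)
Excess rainfall: 6.690 − 0.097 = 6.593 in; P > Ia so Q > 0
Runoff Q = (P−Ia)²/(P−Ia+S) = (6.593)²/(6.593+0.486) = 460227916801/74952462900 ≈ 6.140 in

Q = 460227916801/74952462900 in ≈ 6.140 in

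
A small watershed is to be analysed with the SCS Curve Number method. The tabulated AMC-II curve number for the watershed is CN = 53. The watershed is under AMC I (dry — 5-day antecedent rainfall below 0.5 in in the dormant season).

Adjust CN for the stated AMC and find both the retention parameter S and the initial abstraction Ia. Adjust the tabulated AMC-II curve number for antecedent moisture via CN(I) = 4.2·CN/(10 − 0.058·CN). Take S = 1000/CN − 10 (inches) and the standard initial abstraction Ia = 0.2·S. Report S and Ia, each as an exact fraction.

Adjust CN=53 to AMC I: 4.2·53/(10 − 0.058·53) → (1113/5) ÷ (3463/500) = 111300/3463 ≈ 32.140
S = 1000/(111300/3463) − 10 = 23500/1113 in ≈ 21.114 in
Ia = 0.2·(23500/1113) = 4700/1113 in ≈ 4.223 in

S = 23500/1113 in ≈ 21.114 in; Ia = 4700/1113 in ≈ 4.223 in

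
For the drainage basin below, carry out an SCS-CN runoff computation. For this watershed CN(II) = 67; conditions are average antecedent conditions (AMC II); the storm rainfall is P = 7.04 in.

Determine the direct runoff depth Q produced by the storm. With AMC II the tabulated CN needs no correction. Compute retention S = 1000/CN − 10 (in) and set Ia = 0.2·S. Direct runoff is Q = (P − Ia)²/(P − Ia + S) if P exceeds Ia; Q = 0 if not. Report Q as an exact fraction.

Q = 212521/63650 in ≈ 3.339 in

CN(II) = 67; AMC II needs no correction.
Max retention: S = 1000/67 − 10 = 330/67 in (≈ 4.925 in)
Ia = 0.2S: 0.2·4.925 = 0.985 in (exactly 66/67)
P − Ia = 7.040 − 0.985 = 10142/1675 ≈ 6.055 in (> 0, runoff occurs)
Q: (10142/1675)² ÷ (18392/1675) = 212521/63650 in (≈ 3.339 in)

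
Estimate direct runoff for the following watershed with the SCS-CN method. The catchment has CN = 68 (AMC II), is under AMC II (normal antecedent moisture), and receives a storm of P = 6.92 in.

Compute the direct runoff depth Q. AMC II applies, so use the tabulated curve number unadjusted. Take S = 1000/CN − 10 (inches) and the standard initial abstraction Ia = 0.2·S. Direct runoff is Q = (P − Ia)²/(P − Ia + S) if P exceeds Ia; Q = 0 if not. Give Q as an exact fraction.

Q = 6456681/1929925 in ≈ 3.346 in

Average conditions: CN = 68 (no AMC adjustment).
Retention S: 1000/CN − 10 with CN=68.000 → S = 80/17 ≈ 4.706 in
Ia = 0.2S: 0.2·4.706 = 0.941 in (exactly 16/17)
Since P=6.920 > Ia=0.941: effective rainfall P−Ia = 2541/425 in
Q = (2541/425)²/((2541/425) + 80/17) = (6456681/180625)/(4541/425) = 6456681/1929925 in ≈ 3.346 in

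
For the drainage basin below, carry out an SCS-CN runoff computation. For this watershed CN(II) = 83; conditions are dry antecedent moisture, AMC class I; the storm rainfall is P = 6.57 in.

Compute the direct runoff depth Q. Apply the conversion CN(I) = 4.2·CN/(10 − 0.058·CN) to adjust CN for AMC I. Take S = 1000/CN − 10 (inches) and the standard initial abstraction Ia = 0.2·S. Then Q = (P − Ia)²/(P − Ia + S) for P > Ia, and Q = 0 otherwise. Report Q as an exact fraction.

CN(I) from CN(II)=83: (4.2·83)/(10 − 0.058·83) = 174300/2593 ≈ 67.219
Max retention: S = 1000/(174300/2593) − 10 = 8500/1743 in (≈ 4.877 in)
Ia = 0.2S: 0.2·4.877 = 0.975 in (exactly 1700/1743)
P − Ia = 6.570 − 0.975 = 975151/174300 ≈ 5.595 in (> 0, runoff occurs)
Q = (975151/174300)²/((975151/174300) + 8500/1743) = (950919472801/30380490000)/(1825151/174300) = 950919472801/318123819300 in ≈ 2.989 in

Q = 950919472801/318123819300 in ≈ 2.989 in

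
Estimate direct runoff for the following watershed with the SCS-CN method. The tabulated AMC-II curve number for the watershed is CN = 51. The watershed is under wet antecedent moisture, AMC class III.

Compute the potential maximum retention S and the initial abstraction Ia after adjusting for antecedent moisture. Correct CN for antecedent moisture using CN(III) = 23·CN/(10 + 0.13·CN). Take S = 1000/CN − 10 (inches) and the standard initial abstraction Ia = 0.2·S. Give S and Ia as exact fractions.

Adjust CN=51 to AMC III: 23·51/(10 + 0.13·51) → 1173 ÷ (1663/100) = 117300/1663 ≈ 70.535
Retention S: 1000/CN − 10 with CN=70.535 → S = 4900/1173 ≈ 4.177 in
Ia = 0.2S: 0.2·4.177 = 0.835 in (exactly 980/1173)

S = 4900/1173 in ≈ 4.177 in; Ia = 980/1173 in ≈ 0.835 in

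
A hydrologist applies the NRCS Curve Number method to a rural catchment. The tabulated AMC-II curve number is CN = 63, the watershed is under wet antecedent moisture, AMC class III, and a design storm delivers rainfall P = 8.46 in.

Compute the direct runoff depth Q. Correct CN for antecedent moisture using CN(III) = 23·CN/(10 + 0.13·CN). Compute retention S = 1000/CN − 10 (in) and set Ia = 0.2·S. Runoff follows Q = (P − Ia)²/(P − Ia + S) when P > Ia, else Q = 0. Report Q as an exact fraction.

Q = 331691909329/55129161150 in ≈ 6.017 in

Wet (AMC III): CN(III) = 23·63/(10 + 0.13·63) = 1449/(1819/100) = 144900/1819 ≈ 79.659
Retention S: 1000/CN − 10 with CN=79.659 → S = 3700/1449 ≈ 2.553 in
Ia = 0.2·(3700/1449) = 740/1449 in ≈ 0.511 in
P − Ia = 8.460 − 0.511 = 575927/72450 ≈ 7.949 in (> 0, runoff occurs)
Q: (575927/72450)² ÷ (760927/72450) = 331691909329/55129161150 in (≈ 6.017 in)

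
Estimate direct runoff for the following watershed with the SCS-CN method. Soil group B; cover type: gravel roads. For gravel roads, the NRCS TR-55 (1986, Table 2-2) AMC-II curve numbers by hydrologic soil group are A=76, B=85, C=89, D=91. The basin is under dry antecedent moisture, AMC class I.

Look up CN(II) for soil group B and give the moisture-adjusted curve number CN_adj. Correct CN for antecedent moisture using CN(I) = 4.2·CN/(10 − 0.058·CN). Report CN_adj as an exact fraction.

CN_adj = 11900/169 ≈ 70.414

NRCS table: gravel roads, soil group B → CN(II) = 85
Dry (AMC I): CN(I) = 4.2·85/(10 − 0.058·85) = 357/(507/100) = 11900/169 ≈ 70.414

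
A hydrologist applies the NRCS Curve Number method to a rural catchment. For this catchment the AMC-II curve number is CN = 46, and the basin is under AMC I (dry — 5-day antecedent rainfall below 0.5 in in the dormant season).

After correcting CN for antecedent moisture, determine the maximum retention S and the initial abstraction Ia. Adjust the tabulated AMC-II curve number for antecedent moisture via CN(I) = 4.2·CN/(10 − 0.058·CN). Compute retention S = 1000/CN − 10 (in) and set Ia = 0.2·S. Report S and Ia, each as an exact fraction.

Adjust CN=46 to AMC I: 4.2·46/(10 − 0.058·46) → (966/5) ÷ (1833/250) = 16100/611 ≈ 26.350
Max retention: S = 1000/(16100/611) − 10 = 4500/161 in (≈ 27.950 in)
Ia = 0.2S: 0.2·27.950 = 5.590 in (exactly 900/161)

S = 4500/161 in ≈ 27.950 in; Ia = 900/161 in ≈ 5.590 in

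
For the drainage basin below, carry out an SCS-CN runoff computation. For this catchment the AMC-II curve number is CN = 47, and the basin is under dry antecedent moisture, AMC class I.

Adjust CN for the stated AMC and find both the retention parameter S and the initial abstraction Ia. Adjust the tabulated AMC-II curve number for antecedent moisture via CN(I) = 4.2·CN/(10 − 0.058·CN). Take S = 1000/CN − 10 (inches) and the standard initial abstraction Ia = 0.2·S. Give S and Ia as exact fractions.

S = 26500/987 in ≈ 26.849 in; Ia = 5300/987 in ≈ 5.370 in

CN(I) from CN(II)=47: (4.2·47)/(10 − 0.058·47) = 98700/3637 ≈ 27.138
Retention S: 1000/CN − 10 with CN=27.138 → S = 26500/987 ≈ 26.849 in
Ia = 0.2S: 0.2·26.849 = 5.370 in (exactly 5300/987)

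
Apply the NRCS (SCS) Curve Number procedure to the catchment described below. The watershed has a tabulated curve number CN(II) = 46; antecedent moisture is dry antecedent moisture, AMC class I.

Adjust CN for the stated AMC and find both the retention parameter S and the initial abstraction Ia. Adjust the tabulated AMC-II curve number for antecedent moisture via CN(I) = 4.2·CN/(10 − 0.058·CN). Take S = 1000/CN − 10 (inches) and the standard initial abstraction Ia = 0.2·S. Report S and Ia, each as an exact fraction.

Dry (AMC I): CN(I) = 4.2·46/(10 − 0.058·46) = (966/5)/(1833/250) = 16100/611 ≈ 26.350
Max retention: S = 1000/(16100/611) − 10 = 4500/161 in (≈ 27.950 in)
Ia = 0.2·(4500/161) = 900/161 in ≈ 5.590 in

S = 4500/161 in ≈ 27.950 in; Ia = 900/161 in ≈ 5.590 in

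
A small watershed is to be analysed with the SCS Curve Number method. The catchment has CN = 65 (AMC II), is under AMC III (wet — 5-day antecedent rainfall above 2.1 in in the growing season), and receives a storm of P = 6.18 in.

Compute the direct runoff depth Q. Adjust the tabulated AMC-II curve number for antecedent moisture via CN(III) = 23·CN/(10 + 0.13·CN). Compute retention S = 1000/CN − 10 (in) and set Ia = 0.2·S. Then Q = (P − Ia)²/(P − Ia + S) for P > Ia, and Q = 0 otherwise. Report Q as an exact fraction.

Wet (AMC III): CN(III) = 23·65/(10 + 0.13·65) = 1495/(369/20) = 29900/369 ≈ 81.030
S = 1000/(29900/369) − 10 = 700/299 in ≈ 2.341 in
Ia = 0.2·(700/299) = 140/299 in ≈ 0.468 in
Since P=6.180 > Ia=0.468: effective rainfall P−Ia = 85391/14950 in
Q = (85391/14950)²/((85391/14950) + 700/299) = (7291622881/223502500)/(120391/14950) = 7291622881/1799845450 in ≈ 4.051 in

Q = 7291622881/1799845450 in ≈ 4.051 in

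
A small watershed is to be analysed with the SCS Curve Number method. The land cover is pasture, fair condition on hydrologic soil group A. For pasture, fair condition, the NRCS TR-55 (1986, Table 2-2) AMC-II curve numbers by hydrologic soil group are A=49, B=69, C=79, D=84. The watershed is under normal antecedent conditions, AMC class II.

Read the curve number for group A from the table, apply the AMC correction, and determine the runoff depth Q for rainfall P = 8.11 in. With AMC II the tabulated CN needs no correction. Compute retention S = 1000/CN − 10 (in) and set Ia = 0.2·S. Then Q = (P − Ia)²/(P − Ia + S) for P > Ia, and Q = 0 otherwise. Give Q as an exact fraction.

NRCS table: pasture, fair condition, soil group A → CN(II) = 49
Average conditions: CN = 49 (no AMC adjustment).
Max retention: S = 1000/49 − 10 = 510/49 in (≈ 10.408 in)
Initial abstraction Ia = S/5 = (510/49)/5 = 102/49 ≈ 2.082 in
P − Ia = 8.110 − 2.082 = 29539/4900 ≈ 6.028 in (> 0, runoff occurs)
Q = (29539/4900)²/((29539/4900) + 510/49) = (872552521/24010000)/(80539/4900) = 872552521/394641100 in ≈ 2.211 in

Q = 872552521/394641100 in ≈ 2.211 in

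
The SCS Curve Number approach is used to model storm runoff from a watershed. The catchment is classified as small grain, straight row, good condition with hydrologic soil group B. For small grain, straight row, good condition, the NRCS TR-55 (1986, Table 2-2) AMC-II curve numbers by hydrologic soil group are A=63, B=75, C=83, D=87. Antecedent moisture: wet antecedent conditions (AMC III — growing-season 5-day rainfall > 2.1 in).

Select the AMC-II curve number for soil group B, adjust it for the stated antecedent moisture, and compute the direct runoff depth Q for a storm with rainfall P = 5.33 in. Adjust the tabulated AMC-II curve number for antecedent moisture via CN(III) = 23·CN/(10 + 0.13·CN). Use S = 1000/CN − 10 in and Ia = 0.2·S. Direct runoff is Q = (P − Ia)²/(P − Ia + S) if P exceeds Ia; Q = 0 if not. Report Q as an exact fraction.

NRCS table: small grain, straight row, good condition, soil group B → CN(II) = 75
Wet (AMC III): CN(III) = 23·75/(10 + 0.13·75) = 1725/(79/4) = 6900/79 ≈ 87.342
Retention S: 1000/CN − 10 with CN=87.342 → S = 100/69 ≈ 1.449 in
Ia = 0.2S: 0.2·1.449 = 0.290 in (exactly 20/69)
Since P=5.330 > Ia=0.290: effective rainfall P−Ia = 34777/6900 in
Runoff Q = (P−Ia)²/(P−Ia+S) = (5.040)²/(5.040+1.449) = 1209439729/308961300 ≈ 3.915 in

Q = 1209439729/308961300 in ≈ 3.915 in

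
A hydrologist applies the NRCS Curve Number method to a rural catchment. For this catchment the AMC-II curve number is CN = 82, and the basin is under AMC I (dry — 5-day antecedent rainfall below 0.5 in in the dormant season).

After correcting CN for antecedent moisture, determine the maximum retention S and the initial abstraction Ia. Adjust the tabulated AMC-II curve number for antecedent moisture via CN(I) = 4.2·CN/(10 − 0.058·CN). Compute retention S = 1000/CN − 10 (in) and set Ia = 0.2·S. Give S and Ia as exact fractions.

S = 1500/287 in ≈ 5.226 in; Ia = 300/287 in ≈ 1.045 in

Dry (AMC I): CN(I) = 4.2·82/(10 − 0.058·82) = (1722/5)/(1311/250) = 28700/437 ≈ 65.675
Max retention: S = 1000/(28700/437) − 10 = 1500/287 in (≈ 5.226 in)
Ia = 0.2S: 0.2·5.226 = 1.045 in (exactly 300/287)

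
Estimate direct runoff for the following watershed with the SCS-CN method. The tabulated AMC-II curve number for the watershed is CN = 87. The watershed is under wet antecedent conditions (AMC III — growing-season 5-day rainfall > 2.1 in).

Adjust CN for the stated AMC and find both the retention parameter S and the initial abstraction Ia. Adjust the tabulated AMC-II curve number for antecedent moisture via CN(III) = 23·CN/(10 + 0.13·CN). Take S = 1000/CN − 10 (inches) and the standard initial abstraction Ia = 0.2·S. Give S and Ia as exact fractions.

Wet (AMC III): CN(III) = 23·87/(10 + 0.13·87) = 2001/(2131/100) = 200100/2131 ≈ 93.900
Retention S: 1000/CN − 10 with CN=93.900 → S = 1300/2001 ≈ 0.650 in
Initial abstraction Ia = S/5 = (1300/2001)/5 = 260/2001 ≈ 0.130 in

S = 1300/2001 in ≈ 0.650 in; Ia = 260/2001 in ≈ 0.130 in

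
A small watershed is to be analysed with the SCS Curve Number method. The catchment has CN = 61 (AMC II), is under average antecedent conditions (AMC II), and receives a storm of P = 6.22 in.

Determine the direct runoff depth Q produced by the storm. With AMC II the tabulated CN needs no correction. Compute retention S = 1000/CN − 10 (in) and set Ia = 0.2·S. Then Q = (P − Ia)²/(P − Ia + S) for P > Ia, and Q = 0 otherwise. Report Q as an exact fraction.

Q = 227135041/105441550 in ≈ 2.154 in

AMC II — tabulated CN = 61 applies directly.
Max retention: S = 1000/61 − 10 = 390/61 in (≈ 6.393 in)
Initial abstraction Ia = S/5 = (390/61)/5 = 78/61 ≈ 1.279 in
P − Ia = 6.220 − 1.279 = 15071/3050 ≈ 4.941 in (> 0, runoff occurs)
Q = (15071/3050)²/((15071/3050) + 390/61) = (227135041/9302500)/(34571/3050) = 227135041/105441550 in ≈ 2.154 in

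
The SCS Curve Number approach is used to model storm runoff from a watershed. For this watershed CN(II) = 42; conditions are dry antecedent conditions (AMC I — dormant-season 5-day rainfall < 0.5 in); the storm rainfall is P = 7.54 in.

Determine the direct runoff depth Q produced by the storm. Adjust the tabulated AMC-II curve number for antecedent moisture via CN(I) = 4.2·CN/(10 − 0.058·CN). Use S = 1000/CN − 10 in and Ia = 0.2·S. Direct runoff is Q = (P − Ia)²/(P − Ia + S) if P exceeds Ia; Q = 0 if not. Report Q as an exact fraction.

Adjust CN=42 to AMC I: 4.2·42/(10 − 0.058·42) → (882/5) ÷ (1891/250) = 44100/1891 ≈ 23.321
S = 1000/(44100/1891) − 10 = 14500/441 in ≈ 32.880 in
Initial abstraction Ia = S/5 = (14500/441)/5 = 2900/441 ≈ 6.576 in
Excess rainfall: 7.540 − 6.576 = 0.964 in; P > Ia so Q > 0
Runoff Q = (P−Ia)²/(P−Ia+S) = (0.964)²/(0.964+32.880) = 15581381/567412650 ≈ 0.027 in

Q = 15581381/567412650 in ≈ 0.027 in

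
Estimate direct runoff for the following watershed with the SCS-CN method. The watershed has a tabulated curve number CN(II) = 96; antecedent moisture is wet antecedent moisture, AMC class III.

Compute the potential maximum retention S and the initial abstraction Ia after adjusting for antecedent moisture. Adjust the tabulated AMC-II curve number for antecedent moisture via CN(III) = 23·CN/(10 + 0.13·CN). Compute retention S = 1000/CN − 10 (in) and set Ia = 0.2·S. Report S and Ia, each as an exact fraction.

Adjust CN=96 to AMC III: 23·96/(10 + 0.13·96) → 2208 ÷ (562/25) = 27600/281 ≈ 98.221
Retention S: 1000/CN − 10 with CN=98.221 → S = 25/138 ≈ 0.181 in
Ia = 0.2·(25/138) = 5/138 in ≈ 0.036 in

S = 25/138 in ≈ 0.181 in; Ia = 5/138 in ≈ 0.036 in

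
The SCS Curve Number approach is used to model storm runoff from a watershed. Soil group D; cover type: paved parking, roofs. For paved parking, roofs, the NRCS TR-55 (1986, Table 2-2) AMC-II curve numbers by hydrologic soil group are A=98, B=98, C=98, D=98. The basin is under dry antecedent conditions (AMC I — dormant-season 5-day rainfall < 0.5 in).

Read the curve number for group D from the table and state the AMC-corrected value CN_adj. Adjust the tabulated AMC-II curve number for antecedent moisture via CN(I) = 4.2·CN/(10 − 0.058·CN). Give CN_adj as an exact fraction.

CN_adj = 102900/1079 ≈ 95.366

NRCS table: paved parking, roofs, soil group D → CN(II) = 98
Dry (AMC I): CN(I) = 4.2·98/(10 − 0.058·98) = (2058/5)/(1079/250) = 102900/1079 ≈ 95.366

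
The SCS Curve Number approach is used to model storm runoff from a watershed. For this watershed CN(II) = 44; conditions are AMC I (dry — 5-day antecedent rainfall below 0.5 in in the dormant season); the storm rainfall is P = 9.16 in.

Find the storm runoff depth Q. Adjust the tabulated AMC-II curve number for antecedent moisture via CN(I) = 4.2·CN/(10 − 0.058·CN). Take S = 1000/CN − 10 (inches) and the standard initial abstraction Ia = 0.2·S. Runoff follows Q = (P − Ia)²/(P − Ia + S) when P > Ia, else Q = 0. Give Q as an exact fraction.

CN(I) from CN(II)=44: (4.2·44)/(10 − 0.058·44) = 3300/133 ≈ 24.812
Max retention: S = 1000/(3300/133) − 10 = 1000/33 in (≈ 30.303 in)
Initial abstraction Ia = S/5 = (1000/33)/5 = 200/33 ≈ 6.061 in
Since P=9.160 > Ia=6.061: effective rainfall P−Ia = 2557/825 in
Runoff Q = (P−Ia)²/(P−Ia+S) = (3.099)²/(3.099+30.303) = 6538249/22734525 ≈ 0.288 in

Q = 6538249/22734525 in ≈ 0.288 in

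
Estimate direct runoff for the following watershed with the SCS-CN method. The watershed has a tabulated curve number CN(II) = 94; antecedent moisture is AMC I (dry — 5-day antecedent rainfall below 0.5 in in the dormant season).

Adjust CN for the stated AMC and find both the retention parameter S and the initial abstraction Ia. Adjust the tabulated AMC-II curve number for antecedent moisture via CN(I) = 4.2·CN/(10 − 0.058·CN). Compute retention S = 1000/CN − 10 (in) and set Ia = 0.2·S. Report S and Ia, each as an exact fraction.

S = 500/329 in ≈ 1.520 in; Ia = 100/329 in ≈ 0.304 in

CN(I) from CN(II)=94: (4.2·94)/(10 − 0.058·94) = 32900/379 ≈ 86.807
Retention S: 1000/CN − 10 with CN=86.807 → S = 500/329 ≈ 1.520 in
Initial abstraction Ia = S/5 = (500/329)/5 = 100/329 ≈ 0.304 in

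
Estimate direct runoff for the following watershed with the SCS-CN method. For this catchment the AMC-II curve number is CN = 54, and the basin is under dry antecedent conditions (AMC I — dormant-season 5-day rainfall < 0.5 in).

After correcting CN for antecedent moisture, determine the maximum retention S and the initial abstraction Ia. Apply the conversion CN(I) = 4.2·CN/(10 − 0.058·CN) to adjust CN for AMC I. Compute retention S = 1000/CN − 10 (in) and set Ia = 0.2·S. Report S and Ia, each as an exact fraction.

Dry (AMC I): CN(I) = 4.2·54/(10 − 0.058·54) = (1134/5)/(1717/250) = 56700/1717 ≈ 33.023
Retention S: 1000/CN − 10 with CN=33.023 → S = 11500/567 ≈ 20.282 in
Ia = 0.2·(11500/567) = 2300/567 in ≈ 4.056 in

S = 11500/567 in ≈ 20.282 in; Ia = 2300/567 in ≈ 4.056 in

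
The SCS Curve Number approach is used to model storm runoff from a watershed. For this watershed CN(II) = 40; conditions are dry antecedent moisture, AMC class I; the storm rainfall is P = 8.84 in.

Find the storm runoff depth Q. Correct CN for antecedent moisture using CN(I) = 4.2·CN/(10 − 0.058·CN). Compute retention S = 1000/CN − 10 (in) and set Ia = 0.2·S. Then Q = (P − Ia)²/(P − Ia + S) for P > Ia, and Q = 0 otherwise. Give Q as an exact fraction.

Dry (AMC I): CN(I) = 4.2·40/(10 − 0.058·40) = 168/(192/25) = 175/8 ≈ 21.875
Max retention: S = 1000/(175/8) − 10 = 250/7 in (≈ 35.714 in)
Initial abstraction Ia = S/5 = (250/7)/5 = 50/7 ≈ 7.143 in
Since P=8.840 > Ia=7.143: effective rainfall P−Ia = 297/175 in
Q = (297/175)²/((297/175) + 250/7) = (88209/30625)/(6547/175) = 88209/1145725 in ≈ 0.077 in

Q = 88209/1145725 in ≈ 0.077 in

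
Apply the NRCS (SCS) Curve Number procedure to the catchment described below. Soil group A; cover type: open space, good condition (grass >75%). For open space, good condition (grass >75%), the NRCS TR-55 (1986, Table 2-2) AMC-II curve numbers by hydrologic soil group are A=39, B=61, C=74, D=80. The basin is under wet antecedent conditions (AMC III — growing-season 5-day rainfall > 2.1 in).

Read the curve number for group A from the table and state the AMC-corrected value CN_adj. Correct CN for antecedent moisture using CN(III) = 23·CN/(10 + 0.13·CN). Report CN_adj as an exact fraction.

NRCS table: open space, good condition (grass >75%), soil group A → CN(II) = 39
Wet (AMC III): CN(III) = 23·39/(10 + 0.13·39) = 897/(1507/100) = 89700/1507 ≈ 59.522

CN_adj = 89700/1507 ≈ 59.522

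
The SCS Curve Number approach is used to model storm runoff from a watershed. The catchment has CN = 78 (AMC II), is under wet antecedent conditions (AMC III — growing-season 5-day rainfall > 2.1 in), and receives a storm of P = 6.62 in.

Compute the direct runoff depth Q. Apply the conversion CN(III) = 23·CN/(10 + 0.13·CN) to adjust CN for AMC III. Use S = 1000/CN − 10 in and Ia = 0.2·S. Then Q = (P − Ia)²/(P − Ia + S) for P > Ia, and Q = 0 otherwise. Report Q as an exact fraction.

Wet (AMC III): CN(III) = 23·78/(10 + 0.13·78) = 1794/(1007/50) = 89700/1007 ≈ 89.076
Max retention: S = 1000/(89700/1007) − 10 = 1100/897 in (≈ 1.226 in)
Initial abstraction Ia = S/5 = (1100/897)/5 = 220/897 ≈ 0.245 in
Excess rainfall: 6.620 − 0.245 = 6.375 in; P > Ia so Q > 0
Q: (285907/44850)² ÷ (340907/44850) = 81742812649/15289678950 in (≈ 5.346 in)

Q = 81742812649/15289678950 in ≈ 5.346 in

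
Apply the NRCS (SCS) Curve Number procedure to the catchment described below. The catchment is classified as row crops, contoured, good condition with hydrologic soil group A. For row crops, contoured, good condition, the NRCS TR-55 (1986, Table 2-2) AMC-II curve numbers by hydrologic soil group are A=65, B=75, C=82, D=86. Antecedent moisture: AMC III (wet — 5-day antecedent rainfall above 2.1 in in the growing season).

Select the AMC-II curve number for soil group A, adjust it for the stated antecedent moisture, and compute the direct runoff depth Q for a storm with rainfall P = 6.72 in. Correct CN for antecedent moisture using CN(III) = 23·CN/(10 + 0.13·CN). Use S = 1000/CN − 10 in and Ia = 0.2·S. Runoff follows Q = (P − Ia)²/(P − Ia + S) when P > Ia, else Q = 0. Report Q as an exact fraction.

NRCS table: row crops, contoured, good condition, soil group A → CN(II) = 65
Wet (AMC III): CN(III) = 23·65/(10 + 0.13·65) = 1495/(369/20) = 29900/369 ≈ 81.030
Max retention: S = 1000/(29900/369) − 10 = 700/299 in (≈ 2.341 in)
Ia = 0.2S: 0.2·2.341 = 0.468 in (exactly 140/299)
P − Ia = 6.720 − 0.468 = 46732/7475 ≈ 6.252 in (> 0, runoff occurs)
Q = (46732/7475)²/((46732/7475) + 700/299) = (2183879824/55875625)/(64232/7475) = 38997854/8573825 in ≈ 4.548 in

Q = 38997854/8573825 in ≈ 4.548 in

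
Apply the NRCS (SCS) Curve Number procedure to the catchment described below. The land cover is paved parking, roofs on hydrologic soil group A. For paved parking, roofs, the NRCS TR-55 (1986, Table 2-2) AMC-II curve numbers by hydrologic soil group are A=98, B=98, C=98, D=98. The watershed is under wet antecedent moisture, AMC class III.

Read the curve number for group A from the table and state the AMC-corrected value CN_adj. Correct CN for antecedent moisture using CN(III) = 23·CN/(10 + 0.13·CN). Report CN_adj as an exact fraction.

CN_adj = 112700/1137 ≈ 99.120

NRCS table: paved parking, roofs, soil group A → CN(II) = 98
Wet (AMC III): CN(III) = 23·98/(10 + 0.13·98) = 2254/(1137/50) = 112700/1137 ≈ 99.120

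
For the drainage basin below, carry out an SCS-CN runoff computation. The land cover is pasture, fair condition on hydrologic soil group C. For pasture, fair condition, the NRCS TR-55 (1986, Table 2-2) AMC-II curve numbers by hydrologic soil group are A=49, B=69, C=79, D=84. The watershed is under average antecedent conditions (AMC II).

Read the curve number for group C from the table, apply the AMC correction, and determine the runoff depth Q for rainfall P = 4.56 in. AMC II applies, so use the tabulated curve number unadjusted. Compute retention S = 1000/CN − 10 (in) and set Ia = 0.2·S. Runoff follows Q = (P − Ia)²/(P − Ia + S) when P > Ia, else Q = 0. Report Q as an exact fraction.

Q = 10549656/4346975 in ≈ 2.427 in

NRCS table: pasture, fair condition, soil group C → CN(II) = 79
Average conditions: CN = 79 (no AMC adjustment).
S = 1000/79 − 10 = 210/79 in ≈ 2.658 in
Ia = 0.2·(210/79) = 42/79 in ≈ 0.532 in
Excess rainfall: 4.560 − 0.532 = 4.028 in; P > Ia so Q > 0
Q: (7956/1975)² ÷ (13206/1975) = 10549656/4346975 in (≈ 2.427 in)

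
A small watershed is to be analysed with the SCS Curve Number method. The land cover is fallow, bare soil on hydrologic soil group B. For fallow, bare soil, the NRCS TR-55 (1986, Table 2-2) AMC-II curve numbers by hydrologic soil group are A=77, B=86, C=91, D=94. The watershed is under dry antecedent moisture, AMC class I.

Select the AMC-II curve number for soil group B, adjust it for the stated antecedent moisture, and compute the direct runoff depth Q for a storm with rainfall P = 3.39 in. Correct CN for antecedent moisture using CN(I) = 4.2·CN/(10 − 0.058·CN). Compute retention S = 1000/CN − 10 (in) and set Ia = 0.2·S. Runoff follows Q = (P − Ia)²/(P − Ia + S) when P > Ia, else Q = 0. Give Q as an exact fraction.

Q = 1137780361/1080129900 in ≈ 1.053 in

NRCS table: fallow, bare soil, soil group B → CN(II) = 86
Dry (AMC I): CN(I) = 4.2·86/(10 − 0.058·86) = (1806/5)/(1253/250) = 12900/179 ≈ 72.067
Max retention: S = 1000/(12900/179) − 10 = 500/129 in (≈ 3.876 in)
Ia = 0.2·(500/129) = 100/129 in ≈ 0.775 in
Since P=3.390 > Ia=0.775: effective rainfall P−Ia = 33731/12900 in
Runoff Q = (P−Ia)²/(P−Ia+S) = (2.615)²/(2.615+3.876) = 1137780361/1080129900 ≈ 1.053 in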